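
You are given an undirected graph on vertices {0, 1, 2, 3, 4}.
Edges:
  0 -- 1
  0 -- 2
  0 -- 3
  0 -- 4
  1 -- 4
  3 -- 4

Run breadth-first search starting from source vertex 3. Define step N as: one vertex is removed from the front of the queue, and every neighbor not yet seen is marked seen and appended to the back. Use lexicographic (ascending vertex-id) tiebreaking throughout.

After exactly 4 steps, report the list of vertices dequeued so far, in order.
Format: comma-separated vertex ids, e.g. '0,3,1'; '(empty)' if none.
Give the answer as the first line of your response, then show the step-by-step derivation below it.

3,0,4,1

step 1: dequeue 3; queue=[0,4]; order=3
step 2: dequeue 0; queue=[4,1,2]; order=3,0
step 3: dequeue 4; queue=[1,2]; order=3,0,4
step 4: dequeue 1; queue=[2]; order=3,0,4,1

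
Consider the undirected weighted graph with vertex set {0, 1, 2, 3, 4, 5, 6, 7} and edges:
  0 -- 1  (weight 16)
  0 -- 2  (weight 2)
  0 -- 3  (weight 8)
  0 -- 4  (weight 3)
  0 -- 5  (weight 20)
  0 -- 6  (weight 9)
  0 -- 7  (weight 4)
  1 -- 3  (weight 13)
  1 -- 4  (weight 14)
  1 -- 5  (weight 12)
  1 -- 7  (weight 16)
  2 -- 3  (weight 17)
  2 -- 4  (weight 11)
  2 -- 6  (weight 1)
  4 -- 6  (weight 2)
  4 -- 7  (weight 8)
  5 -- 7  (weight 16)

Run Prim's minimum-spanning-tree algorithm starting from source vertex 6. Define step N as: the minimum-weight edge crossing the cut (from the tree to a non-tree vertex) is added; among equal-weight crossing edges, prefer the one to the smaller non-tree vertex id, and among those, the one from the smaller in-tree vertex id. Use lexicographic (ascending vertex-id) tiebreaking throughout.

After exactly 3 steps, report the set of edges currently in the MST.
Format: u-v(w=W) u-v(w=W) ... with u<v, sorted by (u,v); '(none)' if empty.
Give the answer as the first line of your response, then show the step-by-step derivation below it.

0-2(w=2) 2-6(w=1) 4-6(w=2)

step 1: add edge 2-6 (w=1); MST = {2-6(w=1)}
step 2: add edge 0-2 (w=2); MST = {0-2(w=2) 2-6(w=1)}
step 3: add edge 4-6 (w=2); MST = {0-2(w=2) 2-6(w=1) 4-6(w=2)}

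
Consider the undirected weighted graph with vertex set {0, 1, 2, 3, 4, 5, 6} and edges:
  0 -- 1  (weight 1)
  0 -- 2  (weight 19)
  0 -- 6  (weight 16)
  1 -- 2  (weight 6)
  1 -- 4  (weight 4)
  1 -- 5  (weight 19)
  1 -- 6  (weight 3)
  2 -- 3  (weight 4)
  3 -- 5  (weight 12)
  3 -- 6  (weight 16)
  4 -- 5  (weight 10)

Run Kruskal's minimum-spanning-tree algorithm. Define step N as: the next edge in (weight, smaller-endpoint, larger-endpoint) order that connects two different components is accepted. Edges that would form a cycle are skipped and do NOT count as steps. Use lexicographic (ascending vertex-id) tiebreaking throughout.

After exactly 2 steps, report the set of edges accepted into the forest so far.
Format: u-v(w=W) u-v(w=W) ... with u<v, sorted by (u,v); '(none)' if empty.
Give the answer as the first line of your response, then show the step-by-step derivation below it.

0-1(w=1) 1-6(w=3)

step 1: add edge 0-1 (w=1); MST = {0-1(w=1)}
step 2: add edge 1-6 (w=3); MST = {0-1(w=1) 1-6(w=3)}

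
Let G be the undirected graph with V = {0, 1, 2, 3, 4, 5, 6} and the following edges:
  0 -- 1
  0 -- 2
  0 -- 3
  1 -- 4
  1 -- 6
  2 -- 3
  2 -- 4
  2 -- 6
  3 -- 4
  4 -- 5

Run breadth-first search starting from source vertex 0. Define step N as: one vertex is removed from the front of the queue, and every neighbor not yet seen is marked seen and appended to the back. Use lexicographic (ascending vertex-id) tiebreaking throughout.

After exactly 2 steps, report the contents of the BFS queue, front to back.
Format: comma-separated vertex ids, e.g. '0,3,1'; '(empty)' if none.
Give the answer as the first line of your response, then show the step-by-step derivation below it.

2,3,4,6

step 1: dequeue 0; queue=[1,2,3]; order=0
step 2: dequeue 1; queue=[2,3,4,6]; order=0,1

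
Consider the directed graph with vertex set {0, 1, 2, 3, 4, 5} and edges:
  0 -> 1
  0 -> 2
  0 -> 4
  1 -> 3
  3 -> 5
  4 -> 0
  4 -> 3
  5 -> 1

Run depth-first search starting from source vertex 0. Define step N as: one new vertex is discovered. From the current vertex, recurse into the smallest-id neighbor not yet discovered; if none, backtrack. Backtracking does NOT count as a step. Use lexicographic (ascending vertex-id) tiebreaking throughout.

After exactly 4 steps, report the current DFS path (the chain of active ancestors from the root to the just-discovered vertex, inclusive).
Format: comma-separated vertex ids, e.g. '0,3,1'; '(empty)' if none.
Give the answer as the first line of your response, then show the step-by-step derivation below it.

0,1,3,5

step 1: discover 0; path=0; order=0
step 2: discover 1; path=0>1; order=0,1
step 3: discover 3; path=0>1>3; order=0,1,3
step 4: discover 5; path=0>1>3>5; order=0,1,3,5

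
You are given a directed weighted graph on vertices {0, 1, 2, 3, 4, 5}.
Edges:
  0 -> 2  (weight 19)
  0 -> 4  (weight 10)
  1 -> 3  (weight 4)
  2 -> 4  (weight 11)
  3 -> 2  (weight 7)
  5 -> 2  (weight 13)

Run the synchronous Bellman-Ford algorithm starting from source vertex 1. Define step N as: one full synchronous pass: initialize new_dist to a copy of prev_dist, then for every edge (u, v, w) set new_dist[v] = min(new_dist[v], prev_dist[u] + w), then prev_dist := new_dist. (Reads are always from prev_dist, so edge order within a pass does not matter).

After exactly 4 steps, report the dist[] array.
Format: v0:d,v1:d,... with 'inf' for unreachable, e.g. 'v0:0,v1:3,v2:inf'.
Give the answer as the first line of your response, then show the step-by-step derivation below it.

v0:inf,v1:0,v2:11,v3:4,v4:22,v5:inf

step 1: dist = v0:inf,v1:0,v2:inf,v3:4,v4:inf,v5:inf
step 2: dist = v0:inf,v1:0,v2:11,v3:4,v4:inf,v5:inf
step 3: dist = v0:inf,v1:0,v2:11,v3:4,v4:22,v5:inf
step 4: dist = v0:inf,v1:0,v2:11,v3:4,v4:22,v5:inf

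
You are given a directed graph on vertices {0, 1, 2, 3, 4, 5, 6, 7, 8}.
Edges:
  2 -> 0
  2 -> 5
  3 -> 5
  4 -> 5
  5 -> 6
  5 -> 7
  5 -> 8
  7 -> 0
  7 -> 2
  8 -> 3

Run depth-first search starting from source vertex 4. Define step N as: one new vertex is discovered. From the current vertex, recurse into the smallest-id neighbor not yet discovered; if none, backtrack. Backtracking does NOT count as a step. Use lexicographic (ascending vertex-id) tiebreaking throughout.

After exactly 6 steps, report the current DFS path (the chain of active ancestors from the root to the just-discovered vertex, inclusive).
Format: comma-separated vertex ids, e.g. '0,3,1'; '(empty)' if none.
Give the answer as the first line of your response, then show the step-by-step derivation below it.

4,5,7,2

step 1: discover 4; path=4; order=4
step 2: discover 5; path=4>5; order=4,5
step 3: discover 6; path=4>5>6; order=4,5,6
step 4: discover 7; path=4>5>7; order=4,5,6,7
step 5: discover 0; path=4>5>7>0; order=4,5,6,7,0
step 6: discover 2; path=4>5>7>2; order=4,5,6,7,0,2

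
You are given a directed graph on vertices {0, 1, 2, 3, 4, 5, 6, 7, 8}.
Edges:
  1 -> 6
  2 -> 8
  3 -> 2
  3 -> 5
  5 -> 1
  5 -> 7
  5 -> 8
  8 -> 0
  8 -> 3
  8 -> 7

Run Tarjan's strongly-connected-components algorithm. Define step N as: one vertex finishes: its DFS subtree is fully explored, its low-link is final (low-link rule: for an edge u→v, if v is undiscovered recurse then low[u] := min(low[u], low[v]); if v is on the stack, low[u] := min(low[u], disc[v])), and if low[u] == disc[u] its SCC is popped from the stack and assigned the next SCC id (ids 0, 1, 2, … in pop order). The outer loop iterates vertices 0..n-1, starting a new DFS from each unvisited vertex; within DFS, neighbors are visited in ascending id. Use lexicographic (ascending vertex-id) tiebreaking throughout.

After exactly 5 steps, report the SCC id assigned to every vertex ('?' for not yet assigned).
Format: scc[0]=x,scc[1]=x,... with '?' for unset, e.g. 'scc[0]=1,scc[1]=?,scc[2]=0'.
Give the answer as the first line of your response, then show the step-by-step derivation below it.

scc[0]=0,scc[1]=2,scc[2]=?,scc[3]=?,scc[4]=?,scc[5]=?,scc[6]=1,scc[7]=3,scc[8]=?

step 1: low=(low[0]=0,low[1]=?,low[2]=?,low[3]=?,low[4]=?,low[5]=?,low[6]=?,low[7]=?,low[8]=?); scc=(scc[0]=0,scc[1]=?,scc[2]=?,scc[3]=?,scc[4]=?,scc[5]=?,scc[6]=?,scc[7]=?,scc[8]=?)
step 2: low=(low[0]=0,low[1]=1,low[2]=?,low[3]=?,low[4]=?,low[5]=?,low[6]=2,low[7]=?,low[8]=?); scc=(scc[0]=0,scc[1]=?,scc[2]=?,scc[3]=?,scc[4]=?,scc[5]=?,scc[6]=1,scc[7]=?,scc[8]=?)
step 3: low=(low[0]=0,low[1]=1,low[2]=?,low[3]=?,low[4]=?,low[5]=?,low[6]=2,low[7]=?,low[8]=?); scc=(scc[0]=0,scc[1]=2,scc[2]=?,scc[3]=?,scc[4]=?,scc[5]=?,scc[6]=1,scc[7]=?,scc[8]=?)
step 4: low=(low[0]=0,low[1]=1,low[2]=3,low[3]=3,low[4]=?,low[5]=6,low[6]=2,low[7]=7,low[8]=4); scc=(scc[0]=0,scc[1]=2,scc[2]=?,scc[3]=?,scc[4]=?,scc[5]=?,scc[6]=1,scc[7]=3,scc[8]=?)
step 5: low=(low[0]=0,low[1]=1,low[2]=3,low[3]=3,low[4]=?,low[5]=4,low[6]=2,low[7]=7,low[8]=4); scc=(scc[0]=0,scc[1]=2,scc[2]=?,scc[3]=?,scc[4]=?,scc[5]=?,scc[6]=1,scc[7]=3,scc[8]=?)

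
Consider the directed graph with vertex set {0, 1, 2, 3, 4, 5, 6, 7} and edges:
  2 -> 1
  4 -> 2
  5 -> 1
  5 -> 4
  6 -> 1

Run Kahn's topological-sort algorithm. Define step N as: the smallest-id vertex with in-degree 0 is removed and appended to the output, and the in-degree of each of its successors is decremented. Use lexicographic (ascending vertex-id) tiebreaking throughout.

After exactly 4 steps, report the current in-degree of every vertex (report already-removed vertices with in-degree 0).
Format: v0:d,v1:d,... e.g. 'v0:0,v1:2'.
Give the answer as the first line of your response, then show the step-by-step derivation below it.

v0:0,v1:2,v2:0,v3:0,v4:0,v5:0,v6:0,v7:0

step 1: output 0; order=[0]; indeg=(0,3,1,0,1,0,0,0)
step 2: output 3; order=[0,3]; indeg=(0,3,1,0,1,0,0,0)
step 3: output 5; order=[0,3,5]; indeg=(0,2,1,0,0,0,0,0)
step 4: output 4; order=[0,3,5,4]; indeg=(0,2,0,0,0,0,0,0)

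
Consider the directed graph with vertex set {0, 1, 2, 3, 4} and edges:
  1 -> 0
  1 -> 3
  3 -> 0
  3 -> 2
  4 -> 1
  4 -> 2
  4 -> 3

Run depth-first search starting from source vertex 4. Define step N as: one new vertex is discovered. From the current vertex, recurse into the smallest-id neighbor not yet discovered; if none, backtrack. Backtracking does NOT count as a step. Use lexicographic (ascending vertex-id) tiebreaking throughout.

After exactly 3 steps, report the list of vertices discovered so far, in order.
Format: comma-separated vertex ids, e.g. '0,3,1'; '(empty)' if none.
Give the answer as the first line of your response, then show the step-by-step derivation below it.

4,1,0

step 1: discover 4; path=4; order=4
step 2: discover 1; path=4>1; order=4,1
step 3: discover 0; path=4>1>0; order=4,1,0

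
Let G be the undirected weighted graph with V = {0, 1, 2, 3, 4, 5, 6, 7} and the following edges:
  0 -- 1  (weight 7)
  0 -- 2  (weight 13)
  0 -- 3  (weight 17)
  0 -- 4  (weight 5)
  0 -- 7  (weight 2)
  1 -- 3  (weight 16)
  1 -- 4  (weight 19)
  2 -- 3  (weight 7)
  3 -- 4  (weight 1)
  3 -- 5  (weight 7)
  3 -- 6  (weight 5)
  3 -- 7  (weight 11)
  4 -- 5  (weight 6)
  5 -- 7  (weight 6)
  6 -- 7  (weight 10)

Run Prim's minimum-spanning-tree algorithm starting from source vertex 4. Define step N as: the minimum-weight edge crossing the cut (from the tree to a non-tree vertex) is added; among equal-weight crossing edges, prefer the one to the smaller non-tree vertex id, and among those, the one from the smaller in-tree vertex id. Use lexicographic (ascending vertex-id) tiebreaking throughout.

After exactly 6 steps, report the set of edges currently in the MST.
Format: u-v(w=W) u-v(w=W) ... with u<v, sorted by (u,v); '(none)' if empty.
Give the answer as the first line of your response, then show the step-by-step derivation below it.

0-1(w=7) 0-4(w=5) 0-7(w=2) 3-4(w=1) 3-6(w=5) 4-5(w=6)

step 1: add edge 3-4 (w=1); MST = {3-4(w=1)}
step 2: add edge 0-4 (w=5); MST = {0-4(w=5) 3-4(w=1)}
step 3: add edge 0-7 (w=2); MST = {0-4(w=5) 0-7(w=2) 3-4(w=1)}
step 4: add edge 3-6 (w=5); MST = {0-4(w=5) 0-7(w=2) 3-4(w=1) 3-6(w=5)}
step 5: add edge 4-5 (w=6); MST = {0-4(w=5) 0-7(w=2) 3-4(w=1) 3-6(w=5) 4-5(w=6)}
step 6: add edge 0-1 (w=7); MST = {0-1(w=7) 0-4(w=5) 0-7(w=2) 3-4(w=1) 3-6(w=5) 4-5(w=6)}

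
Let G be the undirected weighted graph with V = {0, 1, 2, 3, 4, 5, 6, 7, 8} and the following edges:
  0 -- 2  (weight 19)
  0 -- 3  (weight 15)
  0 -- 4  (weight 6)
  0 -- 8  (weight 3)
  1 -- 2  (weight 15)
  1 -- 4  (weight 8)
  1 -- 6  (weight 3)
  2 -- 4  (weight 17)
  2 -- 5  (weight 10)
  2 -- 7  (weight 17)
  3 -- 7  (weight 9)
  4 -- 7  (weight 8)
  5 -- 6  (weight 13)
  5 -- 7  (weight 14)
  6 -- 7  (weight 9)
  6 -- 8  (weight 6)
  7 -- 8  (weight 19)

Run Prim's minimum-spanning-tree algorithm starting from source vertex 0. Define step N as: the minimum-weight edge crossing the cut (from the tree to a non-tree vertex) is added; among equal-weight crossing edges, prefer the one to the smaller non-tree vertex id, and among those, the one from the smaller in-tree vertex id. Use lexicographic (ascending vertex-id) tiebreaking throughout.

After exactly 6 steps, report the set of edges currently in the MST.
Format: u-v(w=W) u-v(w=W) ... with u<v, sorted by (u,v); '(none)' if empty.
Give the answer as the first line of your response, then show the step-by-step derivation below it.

0-4(w=6) 0-8(w=3) 1-6(w=3) 3-7(w=9) 4-7(w=8) 6-8(w=6)

step 1: add edge 0-8 (w=3); MST = {0-8(w=3)}
step 2: add edge 0-4 (w=6); MST = {0-4(w=6) 0-8(w=3)}
step 3: add edge 6-8 (w=6); MST = {0-4(w=6) 0-8(w=3) 6-8(w=6)}
step 4: add edge 1-6 (w=3); MST = {0-4(w=6) 0-8(w=3) 1-6(w=3) 6-8(w=6)}
step 5: add edge 4-7 (w=8); MST = {0-4(w=6) 0-8(w=3) 1-6(w=3) 4-7(w=8) 6-8(w=6)}
step 6: add edge 3-7 (w=9); MST = {0-4(w=6) 0-8(w=3) 1-6(w=3) 3-7(w=9) 4-7(w=8) 6-8(w=6)}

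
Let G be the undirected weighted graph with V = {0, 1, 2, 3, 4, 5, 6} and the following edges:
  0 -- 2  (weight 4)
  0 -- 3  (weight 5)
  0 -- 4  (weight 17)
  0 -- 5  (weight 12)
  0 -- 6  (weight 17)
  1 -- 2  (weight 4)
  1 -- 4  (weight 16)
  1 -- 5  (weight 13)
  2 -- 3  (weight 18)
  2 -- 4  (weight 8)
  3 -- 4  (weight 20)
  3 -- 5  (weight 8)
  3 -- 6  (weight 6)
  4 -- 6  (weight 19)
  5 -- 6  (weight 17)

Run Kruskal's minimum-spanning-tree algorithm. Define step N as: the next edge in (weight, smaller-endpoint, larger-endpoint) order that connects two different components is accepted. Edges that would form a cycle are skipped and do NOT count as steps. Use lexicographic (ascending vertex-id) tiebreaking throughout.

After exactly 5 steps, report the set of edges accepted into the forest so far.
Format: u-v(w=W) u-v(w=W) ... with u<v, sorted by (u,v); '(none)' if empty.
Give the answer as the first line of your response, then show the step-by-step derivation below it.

0-2(w=4) 0-3(w=5) 1-2(w=4) 2-4(w=8) 3-6(w=6)

step 1: add edge 0-2 (w=4); MST = {0-2(w=4)}
step 2: add edge 1-2 (w=4); MST = {0-2(w=4) 1-2(w=4)}
step 3: add edge 0-3 (w=5); MST = {0-2(w=4) 0-3(w=5) 1-2(w=4)}
step 4: add edge 3-6 (w=6); MST = {0-2(w=4) 0-3(w=5) 1-2(w=4) 3-6(w=6)}
step 5: add edge 2-4 (w=8); MST = {0-2(w=4) 0-3(w=5) 1-2(w=4) 2-4(w=8) 3-6(w=6)}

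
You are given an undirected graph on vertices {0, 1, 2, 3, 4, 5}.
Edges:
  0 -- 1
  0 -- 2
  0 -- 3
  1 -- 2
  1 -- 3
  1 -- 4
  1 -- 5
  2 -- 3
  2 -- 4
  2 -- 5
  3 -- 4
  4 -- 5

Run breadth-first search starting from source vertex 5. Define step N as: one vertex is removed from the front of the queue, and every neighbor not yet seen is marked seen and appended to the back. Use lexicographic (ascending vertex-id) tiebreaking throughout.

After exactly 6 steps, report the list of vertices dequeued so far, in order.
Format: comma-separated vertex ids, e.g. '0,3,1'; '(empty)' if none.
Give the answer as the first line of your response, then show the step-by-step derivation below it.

5,1,2,4,0,3

step 1: dequeue 5; queue=[1,2,4]; order=5
step 2: dequeue 1; queue=[2,4,0,3]; order=5,1
step 3: dequeue 2; queue=[4,0,3]; order=5,1,2
step 4: dequeue 4; queue=[0,3]; order=5,1,2,4
step 5: dequeue 0; queue=[3]; order=5,1,2,4,0
step 6: dequeue 3; queue=[(empty)]; order=5,1,2,4,0,3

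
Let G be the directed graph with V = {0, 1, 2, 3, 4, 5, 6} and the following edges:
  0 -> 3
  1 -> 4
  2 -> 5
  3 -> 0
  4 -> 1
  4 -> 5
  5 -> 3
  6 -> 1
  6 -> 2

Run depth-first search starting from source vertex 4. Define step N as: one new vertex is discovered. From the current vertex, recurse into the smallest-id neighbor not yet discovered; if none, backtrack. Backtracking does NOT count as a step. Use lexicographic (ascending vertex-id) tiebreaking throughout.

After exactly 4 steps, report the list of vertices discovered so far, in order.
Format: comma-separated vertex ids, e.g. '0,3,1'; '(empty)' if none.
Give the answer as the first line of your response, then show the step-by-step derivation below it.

4,1,5,3

step 1: discover 4; path=4; order=4
step 2: discover 1; path=4>1; order=4,1
step 3: discover 5; path=4>5; order=4,1,5
step 4: discover 3; path=4>5>3; order=4,1,5,3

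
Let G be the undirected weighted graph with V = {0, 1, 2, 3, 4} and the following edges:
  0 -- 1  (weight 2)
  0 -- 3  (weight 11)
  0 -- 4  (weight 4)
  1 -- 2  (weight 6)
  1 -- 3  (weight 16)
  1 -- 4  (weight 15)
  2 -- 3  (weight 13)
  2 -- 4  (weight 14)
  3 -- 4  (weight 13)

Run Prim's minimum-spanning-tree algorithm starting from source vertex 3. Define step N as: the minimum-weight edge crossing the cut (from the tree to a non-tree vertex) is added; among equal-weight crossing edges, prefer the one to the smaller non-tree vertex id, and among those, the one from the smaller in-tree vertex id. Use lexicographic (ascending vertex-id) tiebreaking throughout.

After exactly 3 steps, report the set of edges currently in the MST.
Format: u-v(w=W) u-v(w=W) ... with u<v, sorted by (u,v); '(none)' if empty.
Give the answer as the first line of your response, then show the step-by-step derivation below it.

0-1(w=2) 0-3(w=11) 0-4(w=4)

step 1: add edge 0-3 (w=11); MST = {0-3(w=11)}
step 2: add edge 0-1 (w=2); MST = {0-1(w=2) 0-3(w=11)}
step 3: add edge 0-4 (w=4); MST = {0-1(w=2) 0-3(w=11) 0-4(w=4)}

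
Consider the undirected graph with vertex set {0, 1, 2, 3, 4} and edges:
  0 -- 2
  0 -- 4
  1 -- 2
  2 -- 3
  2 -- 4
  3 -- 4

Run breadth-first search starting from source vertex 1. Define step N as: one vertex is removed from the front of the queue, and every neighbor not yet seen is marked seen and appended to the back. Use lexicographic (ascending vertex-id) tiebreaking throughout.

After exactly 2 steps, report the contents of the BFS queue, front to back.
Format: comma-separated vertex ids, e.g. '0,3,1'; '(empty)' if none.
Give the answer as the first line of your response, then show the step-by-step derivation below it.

0,3,4

step 1: dequeue 1; queue=[2]; order=1
step 2: dequeue 2; queue=[0,3,4]; order=1,2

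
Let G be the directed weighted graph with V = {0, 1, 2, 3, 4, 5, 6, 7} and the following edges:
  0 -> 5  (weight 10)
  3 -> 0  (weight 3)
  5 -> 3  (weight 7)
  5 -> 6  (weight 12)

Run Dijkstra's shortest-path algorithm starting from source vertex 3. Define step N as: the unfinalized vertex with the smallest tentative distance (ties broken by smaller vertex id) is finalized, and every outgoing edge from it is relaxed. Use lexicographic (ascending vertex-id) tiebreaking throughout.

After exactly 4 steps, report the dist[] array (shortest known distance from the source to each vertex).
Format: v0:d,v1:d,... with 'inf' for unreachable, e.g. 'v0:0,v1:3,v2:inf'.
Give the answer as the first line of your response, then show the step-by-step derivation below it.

v0:3,v1:inf,v2:inf,v3:0,v4:inf,v5:13,v6:25,v7:inf

step 1: dist = v0:3,v1:inf,v2:inf,v3:0,v4:inf,v5:inf,v6:inf,v7:inf
step 2: dist = v0:3,v1:inf,v2:inf,v3:0,v4:inf,v5:13,v6:inf,v7:inf
step 3: dist = v0:3,v1:inf,v2:inf,v3:0,v4:inf,v5:13,v6:25,v7:inf
step 4: dist = v0:3,v1:inf,v2:inf,v3:0,v4:inf,v5:13,v6:25,v7:inf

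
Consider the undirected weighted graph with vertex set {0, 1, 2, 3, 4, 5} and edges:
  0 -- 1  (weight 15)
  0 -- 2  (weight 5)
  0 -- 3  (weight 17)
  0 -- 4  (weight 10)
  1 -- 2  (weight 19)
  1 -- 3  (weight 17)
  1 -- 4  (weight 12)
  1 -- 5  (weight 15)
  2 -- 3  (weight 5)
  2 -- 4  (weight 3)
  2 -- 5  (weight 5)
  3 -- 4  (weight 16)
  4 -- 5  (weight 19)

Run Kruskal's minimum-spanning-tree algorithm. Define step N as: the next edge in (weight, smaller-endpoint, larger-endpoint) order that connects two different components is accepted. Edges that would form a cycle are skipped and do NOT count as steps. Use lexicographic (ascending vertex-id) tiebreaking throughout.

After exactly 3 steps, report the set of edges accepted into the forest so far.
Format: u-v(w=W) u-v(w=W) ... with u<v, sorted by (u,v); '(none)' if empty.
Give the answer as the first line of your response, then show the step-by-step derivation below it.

0-2(w=5) 2-3(w=5) 2-4(w=3)

step 1: add edge 2-4 (w=3); MST = {2-4(w=3)}
step 2: add edge 0-2 (w=5); MST = {0-2(w=5) 2-4(w=3)}
step 3: add edge 2-3 (w=5); MST = {0-2(w=5) 2-3(w=5) 2-4(w=3)}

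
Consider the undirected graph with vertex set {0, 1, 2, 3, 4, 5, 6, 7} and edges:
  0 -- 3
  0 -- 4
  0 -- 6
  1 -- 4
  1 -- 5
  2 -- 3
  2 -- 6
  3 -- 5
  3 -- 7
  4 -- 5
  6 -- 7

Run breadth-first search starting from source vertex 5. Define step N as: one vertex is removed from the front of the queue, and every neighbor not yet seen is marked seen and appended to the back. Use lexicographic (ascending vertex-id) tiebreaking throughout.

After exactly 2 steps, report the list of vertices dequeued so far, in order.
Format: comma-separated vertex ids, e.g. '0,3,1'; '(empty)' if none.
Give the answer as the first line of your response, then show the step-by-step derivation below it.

5,1

step 1: dequeue 5; queue=[1,3,4]; order=5
step 2: dequeue 1; queue=[3,4]; order=5,1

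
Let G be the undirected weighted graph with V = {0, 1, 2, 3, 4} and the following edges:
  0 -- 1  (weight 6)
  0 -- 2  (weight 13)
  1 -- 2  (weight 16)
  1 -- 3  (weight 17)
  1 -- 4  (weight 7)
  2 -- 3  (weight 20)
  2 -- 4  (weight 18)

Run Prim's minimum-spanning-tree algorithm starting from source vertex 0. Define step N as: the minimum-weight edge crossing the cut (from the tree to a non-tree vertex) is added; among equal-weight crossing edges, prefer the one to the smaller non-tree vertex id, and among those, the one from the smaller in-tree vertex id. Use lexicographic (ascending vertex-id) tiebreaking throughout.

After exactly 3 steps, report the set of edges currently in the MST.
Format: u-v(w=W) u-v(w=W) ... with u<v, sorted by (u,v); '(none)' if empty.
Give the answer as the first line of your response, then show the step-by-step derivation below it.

0-1(w=6) 0-2(w=13) 1-4(w=7)

step 1: add edge 0-1 (w=6); MST = {0-1(w=6)}
step 2: add edge 1-4 (w=7); MST = {0-1(w=6) 1-4(w=7)}
step 3: add edge 0-2 (w=13); MST = {0-1(w=6) 0-2(w=13) 1-4(w=7)}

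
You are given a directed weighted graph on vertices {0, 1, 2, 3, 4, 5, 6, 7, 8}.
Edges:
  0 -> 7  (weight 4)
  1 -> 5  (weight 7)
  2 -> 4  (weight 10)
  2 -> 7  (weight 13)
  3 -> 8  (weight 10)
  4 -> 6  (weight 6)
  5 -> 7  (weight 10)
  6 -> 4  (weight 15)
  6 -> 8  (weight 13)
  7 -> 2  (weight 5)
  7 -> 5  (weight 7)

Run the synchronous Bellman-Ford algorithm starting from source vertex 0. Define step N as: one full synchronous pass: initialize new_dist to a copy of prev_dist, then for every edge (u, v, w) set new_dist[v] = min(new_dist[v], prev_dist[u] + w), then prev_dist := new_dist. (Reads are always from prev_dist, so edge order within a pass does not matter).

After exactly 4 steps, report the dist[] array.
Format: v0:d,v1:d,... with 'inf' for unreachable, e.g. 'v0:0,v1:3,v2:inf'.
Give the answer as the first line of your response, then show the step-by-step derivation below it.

v0:0,v1:inf,v2:9,v3:inf,v4:19,v5:11,v6:25,v7:4,v8:inf

step 1: dist = v0:0,v1:inf,v2:inf,v3:inf,v4:inf,v5:inf,v6:inf,v7:4,v8:inf
step 2: dist = v0:0,v1:inf,v2:9,v3:inf,v4:inf,v5:11,v6:inf,v7:4,v8:inf
step 3: dist = v0:0,v1:inf,v2:9,v3:inf,v4:19,v5:11,v6:inf,v7:4,v8:inf
step 4: dist = v0:0,v1:inf,v2:9,v3:inf,v4:19,v5:11,v6:25,v7:4,v8:inf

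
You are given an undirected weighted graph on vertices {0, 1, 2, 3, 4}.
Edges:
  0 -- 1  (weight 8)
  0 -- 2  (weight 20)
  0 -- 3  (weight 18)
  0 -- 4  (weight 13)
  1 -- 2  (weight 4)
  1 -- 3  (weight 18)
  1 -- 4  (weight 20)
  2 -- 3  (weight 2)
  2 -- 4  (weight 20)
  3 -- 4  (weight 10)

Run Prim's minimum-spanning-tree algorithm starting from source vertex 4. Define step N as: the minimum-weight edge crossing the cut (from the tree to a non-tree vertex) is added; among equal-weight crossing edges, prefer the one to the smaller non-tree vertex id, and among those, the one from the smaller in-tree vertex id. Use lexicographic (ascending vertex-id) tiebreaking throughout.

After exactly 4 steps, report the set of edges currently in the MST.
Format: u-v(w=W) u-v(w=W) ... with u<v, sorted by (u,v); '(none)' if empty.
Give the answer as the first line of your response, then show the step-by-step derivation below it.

0-1(w=8) 1-2(w=4) 2-3(w=2) 3-4(w=10)

step 1: add edge 3-4 (w=10); MST = {3-4(w=10)}
step 2: add edge 2-3 (w=2); MST = {2-3(w=2) 3-4(w=10)}
step 3: add edge 1-2 (w=4); MST = {1-2(w=4) 2-3(w=2) 3-4(w=10)}
step 4: add edge 0-1 (w=8); MST = {0-1(w=8) 1-2(w=4) 2-3(w=2) 3-4(w=10)}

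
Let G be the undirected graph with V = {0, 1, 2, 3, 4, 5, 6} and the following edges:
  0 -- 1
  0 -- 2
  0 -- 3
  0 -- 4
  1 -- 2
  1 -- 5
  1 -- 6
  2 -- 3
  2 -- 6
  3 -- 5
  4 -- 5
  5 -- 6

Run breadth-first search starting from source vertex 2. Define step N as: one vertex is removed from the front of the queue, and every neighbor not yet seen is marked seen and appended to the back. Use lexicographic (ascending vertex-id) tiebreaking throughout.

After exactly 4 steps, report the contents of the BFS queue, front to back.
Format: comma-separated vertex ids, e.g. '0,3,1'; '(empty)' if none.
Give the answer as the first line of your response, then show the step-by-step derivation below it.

6,4,5

step 1: dequeue 2; queue=[0,1,3,6]; order=2
step 2: dequeue 0; queue=[1,3,6,4]; order=2,0
step 3: dequeue 1; queue=[3,6,4,5]; order=2,0,1
step 4: dequeue 3; queue=[6,4,5]; order=2,0,1,3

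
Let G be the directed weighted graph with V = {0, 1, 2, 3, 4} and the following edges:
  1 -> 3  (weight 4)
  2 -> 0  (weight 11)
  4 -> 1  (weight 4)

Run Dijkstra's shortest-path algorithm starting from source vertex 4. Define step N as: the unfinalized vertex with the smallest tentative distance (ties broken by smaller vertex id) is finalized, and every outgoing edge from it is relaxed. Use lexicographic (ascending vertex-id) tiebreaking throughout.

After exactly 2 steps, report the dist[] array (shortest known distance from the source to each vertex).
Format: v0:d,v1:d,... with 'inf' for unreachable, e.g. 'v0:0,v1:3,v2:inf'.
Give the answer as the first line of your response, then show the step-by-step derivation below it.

v0:inf,v1:4,v2:inf,v3:8,v4:0

step 1: dist = v0:inf,v1:4,v2:inf,v3:inf,v4:0
step 2: dist = v0:inf,v1:4,v2:inf,v3:8,v4:0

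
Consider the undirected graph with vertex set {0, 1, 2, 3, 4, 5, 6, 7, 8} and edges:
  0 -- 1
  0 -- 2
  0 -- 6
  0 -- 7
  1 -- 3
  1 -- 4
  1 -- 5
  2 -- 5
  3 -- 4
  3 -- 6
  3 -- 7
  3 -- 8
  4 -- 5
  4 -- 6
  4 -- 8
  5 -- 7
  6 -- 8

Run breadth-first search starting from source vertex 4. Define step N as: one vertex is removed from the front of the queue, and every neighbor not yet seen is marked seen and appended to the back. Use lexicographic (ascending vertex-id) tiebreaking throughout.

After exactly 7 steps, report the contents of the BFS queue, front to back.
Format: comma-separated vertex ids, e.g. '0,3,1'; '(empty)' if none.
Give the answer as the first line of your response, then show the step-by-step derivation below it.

7,2

step 1: dequeue 4; queue=[1,3,5,6,8]; order=4
step 2: dequeue 1; queue=[3,5,6,8,0]; order=4,1
step 3: dequeue 3; queue=[5,6,8,0,7]; order=4,1,3
step 4: dequeue 5; queue=[6,8,0,7,2]; order=4,1,3,5
step 5: dequeue 6; queue=[8,0,7,2]; order=4,1,3,5,6
step 6: dequeue 8; queue=[0,7,2]; order=4,1,3,5,6,8
step 7: dequeue 0; queue=[7,2]; order=4,1,3,5,6,8,0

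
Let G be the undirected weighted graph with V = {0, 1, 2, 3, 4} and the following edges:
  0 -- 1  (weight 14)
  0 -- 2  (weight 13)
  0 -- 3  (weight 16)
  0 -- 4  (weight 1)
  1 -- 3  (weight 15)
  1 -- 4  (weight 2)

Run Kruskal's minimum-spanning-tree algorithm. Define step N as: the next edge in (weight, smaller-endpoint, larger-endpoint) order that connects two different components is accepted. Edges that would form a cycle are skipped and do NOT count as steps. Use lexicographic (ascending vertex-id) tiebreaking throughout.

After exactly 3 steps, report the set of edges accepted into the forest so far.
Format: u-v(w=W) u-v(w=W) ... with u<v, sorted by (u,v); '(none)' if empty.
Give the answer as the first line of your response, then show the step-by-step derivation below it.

0-2(w=13) 0-4(w=1) 1-4(w=2)

step 1: add edge 0-4 (w=1); MST = {0-4(w=1)}
step 2: add edge 1-4 (w=2); MST = {0-4(w=1) 1-4(w=2)}
step 3: add edge 0-2 (w=13); MST = {0-2(w=13) 0-4(w=1) 1-4(w=2)}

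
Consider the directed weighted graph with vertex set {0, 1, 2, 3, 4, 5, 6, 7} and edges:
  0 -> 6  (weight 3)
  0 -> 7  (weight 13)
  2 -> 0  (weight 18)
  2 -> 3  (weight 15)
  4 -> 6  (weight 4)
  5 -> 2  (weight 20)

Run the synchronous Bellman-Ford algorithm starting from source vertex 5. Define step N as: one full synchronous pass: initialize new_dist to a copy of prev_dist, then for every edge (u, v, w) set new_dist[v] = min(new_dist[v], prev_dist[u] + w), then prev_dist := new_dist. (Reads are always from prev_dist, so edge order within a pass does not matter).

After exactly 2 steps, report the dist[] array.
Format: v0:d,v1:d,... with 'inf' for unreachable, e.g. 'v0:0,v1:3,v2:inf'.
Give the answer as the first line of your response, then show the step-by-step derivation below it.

v0:38,v1:inf,v2:20,v3:35,v4:inf,v5:0,v6:inf,v7:inf

step 1: dist = v0:inf,v1:inf,v2:20,v3:inf,v4:inf,v5:0,v6:inf,v7:inf
step 2: dist = v0:38,v1:inf,v2:20,v3:35,v4:inf,v5:0,v6:inf,v7:inf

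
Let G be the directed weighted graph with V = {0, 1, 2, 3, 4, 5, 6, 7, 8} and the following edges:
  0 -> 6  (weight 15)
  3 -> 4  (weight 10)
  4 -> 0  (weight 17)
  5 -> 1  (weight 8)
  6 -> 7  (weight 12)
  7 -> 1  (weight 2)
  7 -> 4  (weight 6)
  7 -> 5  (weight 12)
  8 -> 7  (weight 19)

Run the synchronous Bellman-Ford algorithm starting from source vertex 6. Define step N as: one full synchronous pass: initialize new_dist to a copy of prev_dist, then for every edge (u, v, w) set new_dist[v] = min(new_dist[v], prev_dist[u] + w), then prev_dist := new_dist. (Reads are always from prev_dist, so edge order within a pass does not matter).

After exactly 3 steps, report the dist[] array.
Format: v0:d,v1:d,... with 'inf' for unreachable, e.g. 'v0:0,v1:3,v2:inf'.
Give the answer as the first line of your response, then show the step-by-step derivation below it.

v0:35,v1:14,v2:inf,v3:inf,v4:18,v5:24,v6:0,v7:12,v8:inf

step 1: dist = v0:inf,v1:inf,v2:inf,v3:inf,v4:inf,v5:inf,v6:0,v7:12,v8:inf
step 2: dist = v0:inf,v1:14,v2:inf,v3:inf,v4:18,v5:24,v6:0,v7:12,v8:inf
step 3: dist = v0:35,v1:14,v2:inf,v3:inf,v4:18,v5:24,v6:0,v7:12,v8:inf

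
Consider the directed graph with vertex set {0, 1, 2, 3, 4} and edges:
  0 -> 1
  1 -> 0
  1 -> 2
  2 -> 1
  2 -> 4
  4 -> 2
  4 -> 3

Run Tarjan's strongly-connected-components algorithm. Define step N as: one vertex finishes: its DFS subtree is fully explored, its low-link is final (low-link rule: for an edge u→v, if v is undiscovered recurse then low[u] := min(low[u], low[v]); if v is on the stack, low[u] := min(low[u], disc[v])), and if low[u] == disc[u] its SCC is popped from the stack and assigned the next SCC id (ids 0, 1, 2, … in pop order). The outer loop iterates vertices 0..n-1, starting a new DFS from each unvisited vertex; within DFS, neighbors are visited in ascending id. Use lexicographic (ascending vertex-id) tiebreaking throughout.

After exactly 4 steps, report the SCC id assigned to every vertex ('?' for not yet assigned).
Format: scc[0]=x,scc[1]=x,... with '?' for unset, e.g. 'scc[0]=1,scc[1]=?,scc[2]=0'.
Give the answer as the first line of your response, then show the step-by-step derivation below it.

scc[0]=?,scc[1]=?,scc[2]=?,scc[3]=0,scc[4]=?

step 1: low=(low[0]=0,low[1]=0,low[2]=1,low[3]=4,low[4]=2); scc=(scc[0]=?,scc[1]=?,scc[2]=?,scc[3]=0,scc[4]=?)
step 2: low=(low[0]=0,low[1]=0,low[2]=1,low[3]=4,low[4]=2); scc=(scc[0]=?,scc[1]=?,scc[2]=?,scc[3]=0,scc[4]=?)
step 3: low=(low[0]=0,low[1]=0,low[2]=1,low[3]=4,low[4]=2); scc=(scc[0]=?,scc[1]=?,scc[2]=?,scc[3]=0,scc[4]=?)
step 4: low=(low[0]=0,low[1]=0,low[2]=1,low[3]=4,low[4]=2); scc=(scc[0]=?,scc[1]=?,scc[2]=?,scc[3]=0,scc[4]=?)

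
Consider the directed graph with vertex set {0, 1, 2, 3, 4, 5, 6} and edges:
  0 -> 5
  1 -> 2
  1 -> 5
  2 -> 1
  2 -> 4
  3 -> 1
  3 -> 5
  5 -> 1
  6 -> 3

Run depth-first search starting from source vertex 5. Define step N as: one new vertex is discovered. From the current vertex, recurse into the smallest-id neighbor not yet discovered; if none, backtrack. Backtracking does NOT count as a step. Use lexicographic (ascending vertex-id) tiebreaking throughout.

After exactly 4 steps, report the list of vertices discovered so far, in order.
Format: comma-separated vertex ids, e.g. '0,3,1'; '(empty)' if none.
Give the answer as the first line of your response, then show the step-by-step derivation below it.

5,1,2,4

step 1: discover 5; path=5; order=5
step 2: discover 1; path=5>1; order=5,1
step 3: discover 2; path=5>1>2; order=5,1,2
step 4: discover 4; path=5>1>2>4; order=5,1,2,4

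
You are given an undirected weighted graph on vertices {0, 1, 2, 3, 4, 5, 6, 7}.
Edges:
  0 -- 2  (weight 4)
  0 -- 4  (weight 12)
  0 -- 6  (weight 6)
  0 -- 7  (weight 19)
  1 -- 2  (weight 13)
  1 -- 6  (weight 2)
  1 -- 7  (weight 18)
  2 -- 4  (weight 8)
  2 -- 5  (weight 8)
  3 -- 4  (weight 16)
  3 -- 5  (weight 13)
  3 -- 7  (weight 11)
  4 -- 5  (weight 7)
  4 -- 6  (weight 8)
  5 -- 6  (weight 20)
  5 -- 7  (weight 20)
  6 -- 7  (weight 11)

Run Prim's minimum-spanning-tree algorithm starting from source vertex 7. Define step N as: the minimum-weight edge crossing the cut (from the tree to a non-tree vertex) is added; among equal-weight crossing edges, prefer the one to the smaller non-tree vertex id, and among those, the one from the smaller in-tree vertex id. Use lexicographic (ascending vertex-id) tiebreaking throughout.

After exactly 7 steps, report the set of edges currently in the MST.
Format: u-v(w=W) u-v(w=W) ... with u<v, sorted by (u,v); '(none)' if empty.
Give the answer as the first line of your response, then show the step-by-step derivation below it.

0-2(w=4) 0-6(w=6) 1-6(w=2) 2-4(w=8) 3-7(w=11) 4-5(w=7) 6-7(w=11)

step 1: add edge 3-7 (w=11); MST = {3-7(w=11)}
step 2: add edge 6-7 (w=11); MST = {3-7(w=11) 6-7(w=11)}
step 3: add edge 1-6 (w=2); MST = {1-6(w=2) 3-7(w=11) 6-7(w=11)}
step 4: add edge 0-6 (w=6); MST = {0-6(w=6) 1-6(w=2) 3-7(w=11) 6-7(w=11)}
step 5: add edge 0-2 (w=4); MST = {0-2(w=4) 0-6(w=6) 1-6(w=2) 3-7(w=11) 6-7(w=11)}
step 6: add edge 2-4 (w=8); MST = {0-2(w=4) 0-6(w=6) 1-6(w=2) 2-4(w=8) 3-7(w=11) 6-7(w=11)}
step 7: add edge 4-5 (w=7); MST = {0-2(w=4) 0-6(w=6) 1-6(w=2) 2-4(w=8) 3-7(w=11) 4-5(w=7) 6-7(w=11)}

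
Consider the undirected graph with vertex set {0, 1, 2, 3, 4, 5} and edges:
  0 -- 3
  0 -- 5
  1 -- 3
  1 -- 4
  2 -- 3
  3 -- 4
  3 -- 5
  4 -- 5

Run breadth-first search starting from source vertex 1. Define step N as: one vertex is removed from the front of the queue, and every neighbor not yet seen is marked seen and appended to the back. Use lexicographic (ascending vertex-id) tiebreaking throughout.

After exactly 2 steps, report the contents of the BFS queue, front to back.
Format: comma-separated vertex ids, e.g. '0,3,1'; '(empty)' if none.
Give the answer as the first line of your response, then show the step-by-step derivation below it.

4,0,2,5

step 1: dequeue 1; queue=[3,4]; order=1
step 2: dequeue 3; queue=[4,0,2,5]; order=1,3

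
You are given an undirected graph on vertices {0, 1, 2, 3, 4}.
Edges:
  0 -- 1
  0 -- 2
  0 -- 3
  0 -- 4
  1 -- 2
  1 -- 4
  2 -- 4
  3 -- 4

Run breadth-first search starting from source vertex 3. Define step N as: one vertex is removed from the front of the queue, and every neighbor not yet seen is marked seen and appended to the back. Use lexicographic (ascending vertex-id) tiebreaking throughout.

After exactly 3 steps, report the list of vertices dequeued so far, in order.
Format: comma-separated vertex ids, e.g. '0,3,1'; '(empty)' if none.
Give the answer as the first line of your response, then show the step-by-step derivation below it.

3,0,4

step 1: dequeue 3; queue=[0,4]; order=3
step 2: dequeue 0; queue=[4,1,2]; order=3,0
step 3: dequeue 4; queue=[1,2]; order=3,0,4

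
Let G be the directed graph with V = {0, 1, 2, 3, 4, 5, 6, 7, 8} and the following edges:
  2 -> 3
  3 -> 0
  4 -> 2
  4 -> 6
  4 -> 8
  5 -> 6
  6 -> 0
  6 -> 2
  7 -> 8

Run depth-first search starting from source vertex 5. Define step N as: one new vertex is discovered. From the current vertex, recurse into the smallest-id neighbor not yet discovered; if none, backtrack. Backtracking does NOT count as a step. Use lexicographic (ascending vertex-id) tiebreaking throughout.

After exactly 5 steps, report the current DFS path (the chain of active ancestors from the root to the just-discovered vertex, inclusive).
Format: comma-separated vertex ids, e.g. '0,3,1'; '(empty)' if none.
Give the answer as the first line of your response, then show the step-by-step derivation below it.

5,6,2,3

step 1: discover 5; path=5; order=5
step 2: discover 6; path=5>6; order=5,6
step 3: discover 0; path=5>6>0; order=5,6,0
step 4: discover 2; path=5>6>2; order=5,6,0,2
step 5: discover 3; path=5>6>2>3; order=5,6,0,2,3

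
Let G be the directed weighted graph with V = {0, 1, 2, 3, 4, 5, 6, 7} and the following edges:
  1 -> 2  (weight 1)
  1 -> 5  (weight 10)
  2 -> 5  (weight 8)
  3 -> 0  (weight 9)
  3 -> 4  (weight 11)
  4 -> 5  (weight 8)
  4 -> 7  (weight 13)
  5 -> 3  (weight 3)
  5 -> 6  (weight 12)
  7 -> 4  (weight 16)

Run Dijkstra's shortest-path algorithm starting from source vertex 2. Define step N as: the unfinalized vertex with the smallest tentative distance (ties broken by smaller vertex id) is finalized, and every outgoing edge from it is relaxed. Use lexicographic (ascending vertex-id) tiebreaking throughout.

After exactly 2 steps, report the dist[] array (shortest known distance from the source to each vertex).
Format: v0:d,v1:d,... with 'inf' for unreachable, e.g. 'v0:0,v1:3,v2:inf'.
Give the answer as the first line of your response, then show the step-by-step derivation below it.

v0:inf,v1:inf,v2:0,v3:11,v4:inf,v5:8,v6:20,v7:inf

step 1: dist = v0:inf,v1:inf,v2:0,v3:inf,v4:inf,v5:8,v6:inf,v7:inf
step 2: dist = v0:inf,v1:inf,v2:0,v3:11,v4:inf,v5:8,v6:20,v7:inf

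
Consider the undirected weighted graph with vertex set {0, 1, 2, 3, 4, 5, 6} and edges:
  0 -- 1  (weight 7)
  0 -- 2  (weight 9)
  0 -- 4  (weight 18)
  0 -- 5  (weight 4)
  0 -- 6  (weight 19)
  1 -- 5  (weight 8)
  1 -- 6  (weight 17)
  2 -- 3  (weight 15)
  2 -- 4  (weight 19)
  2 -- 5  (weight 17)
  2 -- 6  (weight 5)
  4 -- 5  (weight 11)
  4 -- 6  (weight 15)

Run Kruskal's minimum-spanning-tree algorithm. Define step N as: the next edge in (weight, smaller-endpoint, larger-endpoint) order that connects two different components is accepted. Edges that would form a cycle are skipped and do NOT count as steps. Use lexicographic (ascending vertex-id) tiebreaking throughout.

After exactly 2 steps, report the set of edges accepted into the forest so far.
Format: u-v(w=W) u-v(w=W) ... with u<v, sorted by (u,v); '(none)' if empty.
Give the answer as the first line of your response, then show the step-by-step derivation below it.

0-5(w=4) 2-6(w=5)

step 1: add edge 0-5 (w=4); MST = {0-5(w=4)}
step 2: add edge 2-6 (w=5); MST = {0-5(w=4) 2-6(w=5)}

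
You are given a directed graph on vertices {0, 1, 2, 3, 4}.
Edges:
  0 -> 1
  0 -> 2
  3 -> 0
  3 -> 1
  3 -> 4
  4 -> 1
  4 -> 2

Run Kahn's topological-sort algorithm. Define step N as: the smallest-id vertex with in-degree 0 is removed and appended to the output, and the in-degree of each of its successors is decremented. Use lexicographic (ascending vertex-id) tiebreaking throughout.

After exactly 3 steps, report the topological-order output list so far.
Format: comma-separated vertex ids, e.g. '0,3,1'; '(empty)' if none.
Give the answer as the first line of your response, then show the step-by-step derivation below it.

3,0,4

step 1: output 3; order=[3]; indeg=(0,2,2,0,0)
step 2: output 0; order=[3,0]; indeg=(0,1,1,0,0)
step 3: output 4; order=[3,0,4]; indeg=(0,0,0,0,0)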